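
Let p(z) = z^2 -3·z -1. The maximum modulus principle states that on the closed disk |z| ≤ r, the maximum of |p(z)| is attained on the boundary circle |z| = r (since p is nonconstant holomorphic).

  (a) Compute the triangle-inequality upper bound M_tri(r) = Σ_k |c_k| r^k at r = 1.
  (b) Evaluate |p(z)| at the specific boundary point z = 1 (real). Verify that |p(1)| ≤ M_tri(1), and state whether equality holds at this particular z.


Coefficients: c_0 = -1, c_1 = -3, c_2 = 1. Radius r = 1.
Part (a). Triangle bound: M_tri(r) = Σ_k |c_k| r^k
  = |-1|·1^0 + |-3|·1^1 + |1|·1^2
  = 1 + 3 + 1 = 5.
This bounds M(r) := max_{|z|=r} |p(z)| from above; equality holds iff all terms c_k z^k can be made to align in phase at a single z on |z|=r.
Part (b). At z = 1 (real, on the circle |z| = r):
  p(1) = (-1)·1^0 + (-3)·1^1 + (1)·1^2 = -3.
  |p(1)| = 3.
Check: |p(1)| = 3 ≤ 5 = M_tri(1). ✓ Equality does not hold at z = 1 (the coefficients have mixed signs, so the terms do not all align in phase there).

M_tri(1) = 5; |p(1)| = 3; equality at z=1: no.


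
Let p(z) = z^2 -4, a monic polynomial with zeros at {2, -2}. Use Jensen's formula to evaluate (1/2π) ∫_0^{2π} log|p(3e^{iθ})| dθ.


Zeros: -2, 2; r = 3.
Inside |z| < r: -2, 2. Outside (|z| ≥ r): ∅.
p(0) = -4, so log|p(0)| = log(4) = 1.3863.
Apply Jensen: I(r) = log|p(0)| + Σ_k log(r/|z_k|), summed over zeros inside |z| < r.
  log(r/|z_k|) for z_k = 2: log(3/2) = 0.4055
  log(r/|z_k|) for z_k = -2: log(3/2) = 0.4055
Sum over inside zeros: 0.8109.
I(r) = log|p(0)| + (inside sum) = 1.3863 + 0.8109 = 2.1972.
Closed form (all zeros inside, monic): I(r) = n·log(r) = 2·log(3) = 2.1972. ✓

I(r) ≈ 2.1972.


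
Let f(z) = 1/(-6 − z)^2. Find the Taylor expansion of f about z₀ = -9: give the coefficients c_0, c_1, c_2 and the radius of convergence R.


Let w = z − z₀, so z = z₀ + w.
Then -6 − z = -6 − (z₀ + w) = (-6 − z₀) − w = 3 − w.
f(z) = 1/(3 − w)^2 = (1/(3)^2) · (1 − w/(3))^{−2}.
By the binomial series (1−u)^{−2} = Σ_{n≥0} C(n+1, 1) u^n for |u|<1, with u = w/(3):
  c_n = C(n+1, 1) / (3)^(n+2).
  c_0 = 1/(3)^2 = 1/9.
  c_1 = 2/(3)^3 = 2/27.
  c_2 = 3/(3)^4 = 1/27.
The series is valid for |w/d| < 1, i.e. |z − z₀| < |d|.
Radius of convergence: R = |-6 − z₀| = |3| = 3 (distance from z₀ to the singularity z = -6).

c_0 = 1/9, c_1 = 2/27, c_2 = 1/27; R = 3.


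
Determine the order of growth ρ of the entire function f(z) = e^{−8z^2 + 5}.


|e^{−8z^2 + 5}| = e^{Re(-8·z^2) + 5} ≤ e^{8|z|^2 + 5} = e^{8r^2 + 5} on |z| = r, so ρ ≤ 2. Choosing z on |z|=r so that -8·z^2 is real positive (always possible by picking arg z appropriately) gives |f(z)| = e^{8r^2 + 5}, matching the bound. The additive constant 5 does not affect log log M(r) ~ 2·log r. Hence ρ = 2.
Therefore ρ = 2.

Order ρ = 2.


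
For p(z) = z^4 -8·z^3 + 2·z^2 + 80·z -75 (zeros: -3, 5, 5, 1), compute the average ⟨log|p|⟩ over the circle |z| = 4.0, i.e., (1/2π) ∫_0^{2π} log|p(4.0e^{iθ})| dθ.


Zeros: -3, 1, 5, 5; r = 4.0.
Inside |z| < r: -3, 1. Outside (|z| ≥ r): 5, 5.
p(0) = -75, so log|p(0)| = log(75) = 4.3175.
Apply Jensen: I(r) = log|p(0)| + Σ_k log(r/|z_k|), summed over zeros inside |z| < r.
  log(r/|z_k|) for z_k = -3: log(4.0/3) = 0.2877
  log(r/|z_k|) for z_k = 1: log(4.0/1) = 1.3863
  Outside zeros (5, 5) contribute nothing to the Jensen sum.
Sum over inside zeros: 1.6740.
I(r) = log|p(0)| + (inside sum) = 4.3175 + 1.6740 = 5.9915.
Note: since some zeros are outside |z| ≤ r, the simplified n·log(r) form does NOT apply — only the inside zeros contribute.

I(r) ≈ 5.9915.


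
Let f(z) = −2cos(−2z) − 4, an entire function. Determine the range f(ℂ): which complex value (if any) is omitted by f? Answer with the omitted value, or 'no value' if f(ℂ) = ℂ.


Little Picard bounds the complement of f(ℂ) to at most one point.
cos is entire and surjective onto ℂ: for every w ∈ ℂ, cos(ζ) = w has a solution ζ ∈ ℂ (e.g., via the complex inverse arccos). With ζ = −2z this gives z = ζ/(-2). Then -2·cos(−2z) takes every value in -2·ℂ = ℂ, and adding -4 is a bijection of ℂ. So f is surjective and omits no value. (Note: only on the real line is cos bounded by [−1, 1].)

Omitted value: no value.


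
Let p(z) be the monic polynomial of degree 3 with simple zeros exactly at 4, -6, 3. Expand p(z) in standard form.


The polynomial is p(z) = ∏_{α ∈ S} (z − α), where S = {4, -6, 3}.
Expanding the product yields: p(z) = z^3 -z^2 -30·z + 72.
The resulting polynomial has degree 3 and real coefficients as required.

p(z) = z^3 -z^2 -30·z + 72.


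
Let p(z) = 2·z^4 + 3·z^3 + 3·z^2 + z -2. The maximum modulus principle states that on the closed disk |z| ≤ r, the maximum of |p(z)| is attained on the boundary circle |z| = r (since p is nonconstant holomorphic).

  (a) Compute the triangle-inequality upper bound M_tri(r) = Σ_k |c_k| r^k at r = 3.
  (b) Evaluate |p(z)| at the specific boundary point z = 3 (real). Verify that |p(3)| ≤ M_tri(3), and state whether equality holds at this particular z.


Coefficients: c_0 = -2, c_1 = 1, c_2 = 3, c_3 = 3, c_4 = 2. Radius r = 3.
Part (a). Triangle bound: M_tri(r) = Σ_k |c_k| r^k
  = |-2|·3^0 + |1|·3^1 + |3|·3^2 + |3|·3^3 + |2|·3^4
  = 2 + 3 + 27 + 81 + 162 = 275.
This bounds M(r) := max_{|z|=r} |p(z)| from above; equality holds iff all terms c_k z^k can be made to align in phase at a single z on |z|=r.
Part (b). At z = 3 (real, on the circle |z| = r):
  p(3) = (-2)·3^0 + (1)·3^1 + (3)·3^2 + (3)·3^3 + (2)·3^4 = 271.
  |p(3)| = 271.
Check: |p(3)| = 271 ≤ 275 = M_tri(3). ✓ Equality does not hold at z = 3 (the coefficients have mixed signs, so the terms do not all align in phase there).

M_tri(3) = 275; |p(3)| = 271; equality at z=3: no.


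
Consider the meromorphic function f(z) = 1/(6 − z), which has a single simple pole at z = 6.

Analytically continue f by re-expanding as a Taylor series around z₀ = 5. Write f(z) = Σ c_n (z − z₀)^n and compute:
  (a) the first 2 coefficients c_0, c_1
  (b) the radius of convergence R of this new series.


Let w = z − z₀, so z = z₀ + w.
Then 6 − z = 6 − (z₀ + w) = (6 − z₀) − w = 1 − w.
f(z) = 1/(1 − w) = (1/(1)) · 1/(1 − w/(1)) = Σ_{n≥0} w^n / (1)^(n+1).
So c_n = 1/(1)^(n+1):
  c_0 = 1/(1)^1 = 1.
  c_1 = 1/(1)^2 = 1.
The series is valid for |w/d| < 1, i.e. |z − z₀| < |d|.
Radius of convergence: R = |6 − z₀| = |1| = 1 (distance from z₀ to the singularity z = 6).

c_0 = 1, c_1 = 1; R = 1.


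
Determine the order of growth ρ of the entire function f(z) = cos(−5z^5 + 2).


Write cos(w) = (e^{iw} ± e^{−iw})/(2 or 2i), so |cos(w)| ≤ e^{|w|}. With w = −5z^5 + 2, |w| ≤ 5r^5 + 2 on |z|=r, giving M(r) ≤ e^{5r^5 + 2} and ρ ≤ 5. For the lower bound, choose z on |z|=r with -5z^5 purely imaginary of modulus 5r^5; then |cos(−5z^5 + 2)| grows like e^{5r^5}/2, so ρ ≥ 5. Hence ρ = 5.
Therefore ρ = 5.

Order ρ = 5.


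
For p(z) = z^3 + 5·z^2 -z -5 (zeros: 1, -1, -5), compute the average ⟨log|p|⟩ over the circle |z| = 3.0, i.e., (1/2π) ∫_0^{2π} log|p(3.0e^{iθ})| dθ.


Zeros: -5, -1, 1; r = 3.0.
Inside |z| < r: -1, 1. Outside (|z| ≥ r): -5.
p(0) = -5, so log|p(0)| = log(5) = 1.6094.
Apply Jensen: I(r) = log|p(0)| + Σ_k log(r/|z_k|), summed over zeros inside |z| < r.
  log(r/|z_k|) for z_k = 1: log(3.0/1) = 1.0986
  log(r/|z_k|) for z_k = -1: log(3.0/1) = 1.0986
  Outside zeros (-5) contribute nothing to the Jensen sum.
Sum over inside zeros: 2.1972.
I(r) = log|p(0)| + (inside sum) = 1.6094 + 2.1972 = 3.8067.
Note: since some zeros are outside |z| ≤ r, the simplified n·log(r) form does NOT apply — only the inside zeros contribute.

I(r) ≈ 3.8067.


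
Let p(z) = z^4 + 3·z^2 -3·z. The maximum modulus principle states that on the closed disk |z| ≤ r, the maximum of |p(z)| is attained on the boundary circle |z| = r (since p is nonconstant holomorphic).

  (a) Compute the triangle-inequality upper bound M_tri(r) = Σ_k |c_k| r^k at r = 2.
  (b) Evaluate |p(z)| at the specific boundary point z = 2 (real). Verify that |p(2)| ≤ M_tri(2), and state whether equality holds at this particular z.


Coefficients: c_0 = 0, c_1 = -3, c_2 = 3, c_3 = 0, c_4 = 1. Radius r = 2.
Part (a). Triangle bound: M_tri(r) = Σ_k |c_k| r^k
  = |0|·2^0 + |-3|·2^1 + |3|·2^2 + |0|·2^3 + |1|·2^4
  = 0 + 6 + 12 + 0 + 16 = 34.
This bounds M(r) := max_{|z|=r} |p(z)| from above; equality holds iff all terms c_k z^k can be made to align in phase at a single z on |z|=r.
Part (b). At z = 2 (real, on the circle |z| = r):
  p(2) = (0)·2^0 + (-3)·2^1 + (3)·2^2 + (0)·2^3 + (1)·2^4 = 22.
  |p(2)| = 22.
Check: |p(2)| = 22 ≤ 34 = M_tri(2). ✓ Equality does not hold at z = 2 (the coefficients have mixed signs, so the terms do not all align in phase there).

M_tri(2) = 34; |p(2)| = 22; equality at z=2: no.


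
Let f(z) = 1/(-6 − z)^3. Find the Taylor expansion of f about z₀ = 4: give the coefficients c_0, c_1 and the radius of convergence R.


Let w = z − z₀, so z = z₀ + w.
Then -6 − z = -6 − (z₀ + w) = (-6 − z₀) − w = -10 − w.
f(z) = 1/(-10 − w)^3 = (1/(-10)^3) · (1 − w/(-10))^{−3}.
By the binomial series (1−u)^{−3} = Σ_{n≥0} C(n+2, 2) u^n for |u|<1, with u = w/(-10):
  c_n = C(n+2, 2) / (-10)^(n+3).
  c_0 = 1/(-10)^3 = -1/1000.
  c_1 = 3/(-10)^4 = 3/10000.
The series is valid for |w/d| < 1, i.e. |z − z₀| < |d|.
Radius of convergence: R = |-6 − z₀| = |-10| = 10 (distance from z₀ to the singularity z = -6).

c_0 = -1/1000, c_1 = 3/10000; R = 10.


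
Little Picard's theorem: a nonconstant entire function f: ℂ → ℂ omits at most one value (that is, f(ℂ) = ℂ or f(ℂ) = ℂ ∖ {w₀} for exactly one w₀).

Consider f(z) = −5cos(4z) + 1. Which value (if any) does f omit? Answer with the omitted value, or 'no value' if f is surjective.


Little Picard bounds the complement of f(ℂ) to at most one point.
cos is entire and surjective onto ℂ: for every w ∈ ℂ, cos(ζ) = w has a solution ζ ∈ ℂ (e.g., via the complex inverse arccos). With ζ = 4z this gives z = ζ/(4). Then -5·cos(4z) takes every value in -5·ℂ = ℂ, and adding 1 is a bijection of ℂ. So f is surjective and omits no value. (Note: only on the real line is cos bounded by [−1, 1].)

Omitted value: no value.


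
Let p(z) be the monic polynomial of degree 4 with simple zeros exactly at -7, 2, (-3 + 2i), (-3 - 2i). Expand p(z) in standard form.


The polynomial is p(z) = ∏_{α ∈ S} (z − α), where S = {-7, 2, (-3 + 2i), (-3 - 2i)}.
Expanding the product yields: p(z) = z^4 + 11·z^3 + 29·z^2 -19·z -182.
Note conjugate pairs combine to real quadratics: (z − (-3+2i))(z − (-3−2i)) = z² + 6z + 13.
The resulting polynomial has degree 4 and real coefficients as required.

p(z) = z^4 + 11·z^3 + 29·z^2 -19·z -182.


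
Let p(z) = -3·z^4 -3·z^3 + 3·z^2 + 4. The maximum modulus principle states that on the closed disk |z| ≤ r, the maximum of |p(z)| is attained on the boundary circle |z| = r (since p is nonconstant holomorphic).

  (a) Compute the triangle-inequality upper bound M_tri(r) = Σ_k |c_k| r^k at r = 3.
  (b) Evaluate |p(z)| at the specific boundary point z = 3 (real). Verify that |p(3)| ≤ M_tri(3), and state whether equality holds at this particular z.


Coefficients: c_0 = 4, c_1 = 0, c_2 = 3, c_3 = -3, c_4 = -3. Radius r = 3.
Part (a). Triangle bound: M_tri(r) = Σ_k |c_k| r^k
  = |4|·3^0 + |0|·3^1 + |3|·3^2 + |-3|·3^3 + |-3|·3^4
  = 4 + 0 + 27 + 81 + 243 = 355.
This bounds M(r) := max_{|z|=r} |p(z)| from above; equality holds iff all terms c_k z^k can be made to align in phase at a single z on |z|=r.
Part (b). At z = 3 (real, on the circle |z| = r):
  p(3) = (4)·3^0 + (0)·3^1 + (3)·3^2 + (-3)·3^3 + (-3)·3^4 = -293.
  |p(3)| = 293.
Check: |p(3)| = 293 ≤ 355 = M_tri(3). ✓ Equality does not hold at z = 3 (the coefficients have mixed signs, so the terms do not all align in phase there).

M_tri(3) = 355; |p(3)| = 293; equality at z=3: no.


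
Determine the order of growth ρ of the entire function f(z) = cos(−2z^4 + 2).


Write cos(w) = (e^{iw} ± e^{−iw})/(2 or 2i), so |cos(w)| ≤ e^{|w|}. With w = −2z^4 + 2, |w| ≤ 2r^4 + 2 on |z|=r, giving M(r) ≤ e^{2r^4 + 2} and ρ ≤ 4. For the lower bound, choose z on |z|=r with -2z^4 purely imaginary of modulus 2r^4; then |cos(−2z^4 + 2)| grows like e^{2r^4}/2, so ρ ≥ 4. Hence ρ = 4.
Therefore ρ = 4.

Order ρ = 4.


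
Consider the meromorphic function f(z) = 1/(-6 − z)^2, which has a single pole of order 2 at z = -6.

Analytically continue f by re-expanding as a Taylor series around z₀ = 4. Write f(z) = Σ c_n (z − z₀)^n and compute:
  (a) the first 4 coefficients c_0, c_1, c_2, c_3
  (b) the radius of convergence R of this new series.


Let w = z − z₀, so z = z₀ + w.
Then -6 − z = -6 − (z₀ + w) = (-6 − z₀) − w = -10 − w.
f(z) = 1/(-10 − w)^2 = (1/(-10)^2) · (1 − w/(-10))^{−2}.
By the binomial series (1−u)^{−2} = Σ_{n≥0} C(n+1, 1) u^n for |u|<1, with u = w/(-10):
  c_n = C(n+1, 1) / (-10)^(n+2).
  c_0 = 1/(-10)^2 = 1/100.
  c_1 = 2/(-10)^3 = -1/500.
  c_2 = 3/(-10)^4 = 3/10000.
  c_3 = 4/(-10)^5 = -1/25000.
The series is valid for |w/d| < 1, i.e. |z − z₀| < |d|.
Radius of convergence: R = |-6 − z₀| = |-10| = 10 (distance from z₀ to the singularity z = -6).

c_0 = 1/100, c_1 = -1/500, c_2 = 3/10000, c_3 = -1/25000; R = 10.


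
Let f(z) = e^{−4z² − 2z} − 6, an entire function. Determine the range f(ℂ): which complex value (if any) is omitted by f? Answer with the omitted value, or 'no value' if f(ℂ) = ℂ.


Little Picard bounds the complement of f(ℂ) to at most one point.
The exponent g(z) = −4z² − 2z is a nonconstant polynomial, hence surjective onto ℂ. So e^{g(z)} takes every value in {e^w : w ∈ ℂ} = ℂ ∖ {0}. Adding -6 shifts the range to ℂ ∖ {-6}. f omits exactly -6.

Omitted value: -6.


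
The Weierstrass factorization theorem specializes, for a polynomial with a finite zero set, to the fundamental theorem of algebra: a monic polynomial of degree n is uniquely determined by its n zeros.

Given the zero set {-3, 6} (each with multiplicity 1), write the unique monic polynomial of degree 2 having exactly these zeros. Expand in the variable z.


The polynomial is p(z) = ∏_{α ∈ S} (z − α), where S = {-3, 6}.
Expanding the product yields: p(z) = z^2 -3·z -18.
The resulting polynomial has degree 2 and real coefficients as required.

p(z) = z^2 -3·z -18.


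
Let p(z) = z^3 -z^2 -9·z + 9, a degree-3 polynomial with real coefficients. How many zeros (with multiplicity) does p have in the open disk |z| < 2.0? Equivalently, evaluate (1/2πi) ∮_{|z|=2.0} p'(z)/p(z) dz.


The zeros of p are: 3, -3, 1.
Their magnitudes are: 3, 3, 1.
Zeros with |z| < R = 2.0: 1.
Count = 1.
By the argument principle, (1/2πi) ∮_{|z|=R} p'(z)/p(z) dz equals exactly this count.

Number of zeros inside |z| < 2.0: 1.


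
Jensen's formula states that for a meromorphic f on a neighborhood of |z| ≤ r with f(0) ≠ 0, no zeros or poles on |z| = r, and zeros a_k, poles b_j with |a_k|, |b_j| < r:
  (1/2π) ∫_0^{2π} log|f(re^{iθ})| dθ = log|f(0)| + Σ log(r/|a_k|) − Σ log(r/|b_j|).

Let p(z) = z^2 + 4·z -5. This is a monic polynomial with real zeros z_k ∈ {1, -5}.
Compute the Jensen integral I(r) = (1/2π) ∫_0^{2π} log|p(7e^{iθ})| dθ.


Zeros: -5, 1; r = 7.
Inside |z| < r: -5, 1. Outside (|z| ≥ r): ∅.
p(0) = -5, so log|p(0)| = log(5) = 1.6094.
Apply Jensen: I(r) = log|p(0)| + Σ_k log(r/|z_k|), summed over zeros inside |z| < r.
  log(r/|z_k|) for z_k = 1: log(7/1) = 1.9459
  log(r/|z_k|) for z_k = -5: log(7/5) = 0.3365
Sum over inside zeros: 2.2824.
I(r) = log|p(0)| + (inside sum) = 1.6094 + 2.2824 = 3.8918.
Closed form (all zeros inside, monic): I(r) = n·log(r) = 2·log(7) = 3.8918. ✓

I(r) ≈ 3.8918.


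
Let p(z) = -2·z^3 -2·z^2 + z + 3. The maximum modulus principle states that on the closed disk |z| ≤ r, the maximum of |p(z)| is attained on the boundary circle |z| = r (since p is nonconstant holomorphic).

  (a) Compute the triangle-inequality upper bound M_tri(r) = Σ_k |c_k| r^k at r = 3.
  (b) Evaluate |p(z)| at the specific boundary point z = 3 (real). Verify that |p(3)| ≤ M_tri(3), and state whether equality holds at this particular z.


Coefficients: c_0 = 3, c_1 = 1, c_2 = -2, c_3 = -2. Radius r = 3.
Part (a). Triangle bound: M_tri(r) = Σ_k |c_k| r^k
  = |3|·3^0 + |1|·3^1 + |-2|·3^2 + |-2|·3^3
  = 3 + 3 + 18 + 54 = 78.
This bounds M(r) := max_{|z|=r} |p(z)| from above; equality holds iff all terms c_k z^k can be made to align in phase at a single z on |z|=r.
Part (b). At z = 3 (real, on the circle |z| = r):
  p(3) = (3)·3^0 + (1)·3^1 + (-2)·3^2 + (-2)·3^3 = -66.
  |p(3)| = 66.
Check: |p(3)| = 66 ≤ 78 = M_tri(3). ✓ Equality does not hold at z = 3 (the coefficients have mixed signs, so the terms do not all align in phase there).

M_tri(3) = 78; |p(3)| = 66; equality at z=3: no.


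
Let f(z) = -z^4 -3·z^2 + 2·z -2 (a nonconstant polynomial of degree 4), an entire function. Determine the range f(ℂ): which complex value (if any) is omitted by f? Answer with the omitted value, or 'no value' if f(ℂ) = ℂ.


Little Picard bounds the complement of f(ℂ) to at most one point.
For every w ∈ ℂ, the equation p(z) − w = 0 is a nonconstant polynomial in z and hence has at least one root by the fundamental theorem of algebra. So p is surjective onto ℂ, omitting no value.

Omitted value: no value.


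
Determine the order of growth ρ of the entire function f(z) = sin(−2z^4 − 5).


Write sin(w) = (e^{iw} ± e^{−iw})/(2 or 2i), so |sin(w)| ≤ e^{|w|}. With w = −2z^4 − 5, |w| ≤ 2r^4 + 5 on |z|=r, giving M(r) ≤ e^{2r^4 + 5} and ρ ≤ 4. For the lower bound, choose z on |z|=r with -2z^4 purely imaginary of modulus 2r^4; then |sin(−2z^4 − 5)| grows like e^{2r^4}/2, so ρ ≥ 4. Hence ρ = 4.
Therefore ρ = 4.

Order ρ = 4.


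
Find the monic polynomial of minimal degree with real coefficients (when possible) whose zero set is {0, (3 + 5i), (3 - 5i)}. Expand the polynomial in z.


The polynomial is p(z) = ∏_{α ∈ S} (z − α), where S = {0, (3 + 5i), (3 - 5i)}.
Expanding the product yields: p(z) = z^3 -6·z^2 + 34·z.
Note conjugate pairs combine to real quadratics: (z − (3+5i))(z − (3−5i)) = z² − 6z + 34.
The resulting polynomial has degree 3 and real coefficients as required.

p(z) = z^3 -6·z^2 + 34·z.


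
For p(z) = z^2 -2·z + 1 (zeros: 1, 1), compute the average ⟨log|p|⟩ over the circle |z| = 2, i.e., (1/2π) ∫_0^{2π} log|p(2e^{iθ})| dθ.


Zeros: 1, 1; r = 2.
Inside |z| < r: 1, 1. Outside (|z| ≥ r): ∅.
p(0) = 1, so log|p(0)| = log(1) = 0.0000.
Apply Jensen: I(r) = log|p(0)| + Σ_k log(r/|z_k|), summed over zeros inside |z| < r.
  log(r/|z_k|) for z_k = 1: log(2/1) = 0.6931
  log(r/|z_k|) for z_k = 1: log(2/1) = 0.6931
Sum over inside zeros: 1.3863.
I(r) = log|p(0)| + (inside sum) = 0.0000 + 1.3863 = 1.3863.
Closed form (all zeros inside, monic): I(r) = n·log(r) = 2·log(2) = 1.3863. ✓

I(r) ≈ 1.3863.


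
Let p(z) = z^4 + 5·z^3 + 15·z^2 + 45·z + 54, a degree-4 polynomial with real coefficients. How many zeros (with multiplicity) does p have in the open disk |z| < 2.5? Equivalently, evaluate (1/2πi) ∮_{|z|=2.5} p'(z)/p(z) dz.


The zeros of p are: (0 + 3i), (0 - 3i), -2, -3.
Their magnitudes are: 3, 3, 2, 3.
Zeros with |z| < R = 2.5: -2.
Count = 1.
By the argument principle, (1/2πi) ∮_{|z|=R} p'(z)/p(z) dz equals exactly this count.

Number of zeros inside |z| < 2.5: 1.


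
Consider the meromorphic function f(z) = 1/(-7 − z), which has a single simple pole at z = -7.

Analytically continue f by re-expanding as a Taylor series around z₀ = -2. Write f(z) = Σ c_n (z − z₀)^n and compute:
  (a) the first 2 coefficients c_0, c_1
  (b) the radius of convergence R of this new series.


Let w = z − z₀, so z = z₀ + w.
Then -7 − z = -7 − (z₀ + w) = (-7 − z₀) − w = -5 − w.
f(z) = 1/(-5 − w) = (1/(-5)) · 1/(1 − w/(-5)) = Σ_{n≥0} w^n / (-5)^(n+1).
So c_n = 1/(-5)^(n+1):
  c_0 = 1/(-5)^1 = -1/5.
  c_1 = 1/(-5)^2 = 1/25.
The series is valid for |w/d| < 1, i.e. |z − z₀| < |d|.
Radius of convergence: R = |-7 − z₀| = |-5| = 5 (distance from z₀ to the singularity z = -7).

c_0 = -1/5, c_1 = 1/25; R = 5.


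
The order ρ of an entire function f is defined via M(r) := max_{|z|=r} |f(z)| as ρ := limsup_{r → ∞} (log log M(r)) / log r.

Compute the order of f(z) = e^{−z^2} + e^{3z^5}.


Each summand is entire of order 2 and 5 respectively (as in the single-exponential case). The order of a sum is at most the max of the orders, so ρ ≤ 5. For the lower bound: on |z|=r choose arg z so that 3z^5 is real positive; then |e^{3z^5}| = e^{3r^5} while |e^{-1z^2}| ≤ e^{1r^2} = o(e^{3r^5}). So |f| ≥ e^{3r^5}(1 − o(1)) and ρ ≥ 5. Hence ρ = max(2, 5) = 5.
Therefore ρ = 5.

Order ρ = 5.


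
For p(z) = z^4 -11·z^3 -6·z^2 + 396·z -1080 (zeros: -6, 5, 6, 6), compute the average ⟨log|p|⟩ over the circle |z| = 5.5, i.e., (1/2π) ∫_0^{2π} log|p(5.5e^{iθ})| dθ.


Zeros: -6, 5, 6, 6; r = 5.5.
Inside |z| < r: 5. Outside (|z| ≥ r): -6, 6, 6.
p(0) = -1080, so log|p(0)| = log(1080) = 6.9847.
Apply Jensen: I(r) = log|p(0)| + Σ_k log(r/|z_k|), summed over zeros inside |z| < r.
  log(r/|z_k|) for z_k = 5: log(5.5/5) = 0.0953
  Outside zeros (-6, 6, 6) contribute nothing to the Jensen sum.
Sum over inside zeros: 0.0953.
I(r) = log|p(0)| + (inside sum) = 6.9847 + 0.0953 = 7.0800.
Note: since some zeros are outside |z| ≤ r, the simplified n·log(r) form does NOT apply — only the inside zeros contribute.

I(r) ≈ 7.0800.


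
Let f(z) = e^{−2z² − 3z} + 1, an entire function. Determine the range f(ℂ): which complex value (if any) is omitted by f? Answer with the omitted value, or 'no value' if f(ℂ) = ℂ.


Little Picard bounds the complement of f(ℂ) to at most one point.
The exponent g(z) = −2z² − 3z is a nonconstant polynomial, hence surjective onto ℂ. So e^{g(z)} takes every value in {e^w : w ∈ ℂ} = ℂ ∖ {0}. Adding 1 shifts the range to ℂ ∖ {1}. f omits exactly 1.

Omitted value: 1.


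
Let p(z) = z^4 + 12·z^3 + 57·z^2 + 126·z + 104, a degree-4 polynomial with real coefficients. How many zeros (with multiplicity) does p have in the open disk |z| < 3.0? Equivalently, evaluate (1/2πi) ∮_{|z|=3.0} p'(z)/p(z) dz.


The zeros of p are: -4, -2, (-3 + 2i), (-3 - 2i).
Their magnitudes are: 4, 2, 3.606, 3.606.
Zeros with |z| < R = 3.0: -2.
Count = 1.
By the argument principle, (1/2πi) ∮_{|z|=R} p'(z)/p(z) dz equals exactly this count.

Number of zeros inside |z| < 3.0: 1.


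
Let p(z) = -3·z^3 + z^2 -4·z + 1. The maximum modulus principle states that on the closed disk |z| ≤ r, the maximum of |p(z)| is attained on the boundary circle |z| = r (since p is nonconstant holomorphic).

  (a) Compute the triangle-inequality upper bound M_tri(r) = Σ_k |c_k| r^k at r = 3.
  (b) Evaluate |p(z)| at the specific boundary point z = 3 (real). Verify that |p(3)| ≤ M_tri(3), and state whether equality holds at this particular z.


Coefficients: c_0 = 1, c_1 = -4, c_2 = 1, c_3 = -3. Radius r = 3.
Part (a). Triangle bound: M_tri(r) = Σ_k |c_k| r^k
  = |1|·3^0 + |-4|·3^1 + |1|·3^2 + |-3|·3^3
  = 1 + 12 + 9 + 81 = 103.
This bounds M(r) := max_{|z|=r} |p(z)| from above; equality holds iff all terms c_k z^k can be made to align in phase at a single z on |z|=r.
Part (b). At z = 3 (real, on the circle |z| = r):
  p(3) = (1)·3^0 + (-4)·3^1 + (1)·3^2 + (-3)·3^3 = -83.
  |p(3)| = 83.
Check: |p(3)| = 83 ≤ 103 = M_tri(3). ✓ Equality does not hold at z = 3 (the coefficients have mixed signs, so the terms do not all align in phase there).

M_tri(3) = 103; |p(3)| = 83; equality at z=3: no.


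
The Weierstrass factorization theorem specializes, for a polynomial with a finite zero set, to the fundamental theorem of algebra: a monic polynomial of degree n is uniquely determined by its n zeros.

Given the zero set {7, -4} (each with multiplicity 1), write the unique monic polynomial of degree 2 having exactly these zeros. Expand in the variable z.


The polynomial is p(z) = ∏_{α ∈ S} (z − α), where S = {7, -4}.
Expanding the product yields: p(z) = z^2 -3·z -28.
The resulting polynomial has degree 2 and real coefficients as required.

p(z) = z^2 -3·z -28.


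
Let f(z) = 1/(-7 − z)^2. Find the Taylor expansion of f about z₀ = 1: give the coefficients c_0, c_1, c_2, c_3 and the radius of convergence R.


Let w = z − z₀, so z = z₀ + w.
Then -7 − z = -7 − (z₀ + w) = (-7 − z₀) − w = -8 − w.
f(z) = 1/(-8 − w)^2 = (1/(-8)^2) · (1 − w/(-8))^{−2}.
By the binomial series (1−u)^{−2} = Σ_{n≥0} C(n+1, 1) u^n for |u|<1, with u = w/(-8):
  c_n = C(n+1, 1) / (-8)^(n+2).
  c_0 = 1/(-8)^2 = 1/64.
  c_1 = 2/(-8)^3 = -1/256.
  c_2 = 3/(-8)^4 = 3/4096.
  c_3 = 4/(-8)^5 = -1/8192.
The series is valid for |w/d| < 1, i.e. |z − z₀| < |d|.
Radius of convergence: R = |-7 − z₀| = |-8| = 8 (distance from z₀ to the singularity z = -7).

c_0 = 1/64, c_1 = -1/256, c_2 = 3/4096, c_3 = -1/8192; R = 8.


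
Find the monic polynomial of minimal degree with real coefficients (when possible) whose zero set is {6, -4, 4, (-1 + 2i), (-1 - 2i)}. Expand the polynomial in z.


The polynomial is p(z) = ∏_{α ∈ S} (z − α), where S = {6, -4, 4, (-1 + 2i), (-1 - 2i)}.
Expanding the product yields: p(z) = z^5 -4·z^4 -23·z^3 + 34·z^2 + 112·z + 480.
Note conjugate pairs combine to real quadratics: (z − (-1+2i))(z − (-1−2i)) = z² + 2z + 5.
The resulting polynomial has degree 5 and real coefficients as required.

p(z) = z^5 -4·z^4 -23·z^3 + 34·z^2 + 112·z + 480.


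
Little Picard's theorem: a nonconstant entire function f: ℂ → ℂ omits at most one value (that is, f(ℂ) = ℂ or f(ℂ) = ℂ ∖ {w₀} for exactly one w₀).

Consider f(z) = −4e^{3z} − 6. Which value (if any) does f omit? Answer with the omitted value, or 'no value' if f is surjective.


Little Picard bounds the complement of f(ℂ) to at most one point.
e^{3z} is never zero on ℂ, so -4·e^{3z} takes every value in ℂ ∖ {0}. Adding -6 shifts the range to ℂ ∖ {-6}. Thus f omits exactly the value -6.

Omitted value: -6.


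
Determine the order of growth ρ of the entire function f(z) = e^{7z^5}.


|e^{7z^5}| = e^{Re(7·z^5) + 0} ≤ e^{7|z|^5 + 0} = e^{7r^5 + 0} on |z| = r, so ρ ≤ 5. Choosing z on |z|=r so that 7·z^5 is real positive (always possible by picking arg z appropriately) gives |f(z)| = e^{7r^5 + 0}, matching the bound. The additive constant 0 does not affect log log M(r) ~ 5·log r. Hence ρ = 5.
Therefore ρ = 5.

Order ρ = 5.


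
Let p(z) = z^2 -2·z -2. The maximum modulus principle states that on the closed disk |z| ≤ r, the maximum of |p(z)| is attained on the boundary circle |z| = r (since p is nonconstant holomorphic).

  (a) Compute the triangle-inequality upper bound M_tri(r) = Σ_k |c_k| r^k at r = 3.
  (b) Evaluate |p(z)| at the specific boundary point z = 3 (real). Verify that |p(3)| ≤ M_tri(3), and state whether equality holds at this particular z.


Coefficients: c_0 = -2, c_1 = -2, c_2 = 1. Radius r = 3.
Part (a). Triangle bound: M_tri(r) = Σ_k |c_k| r^k
  = |-2|·3^0 + |-2|·3^1 + |1|·3^2
  = 2 + 6 + 9 = 17.
This bounds M(r) := max_{|z|=r} |p(z)| from above; equality holds iff all terms c_k z^k can be made to align in phase at a single z on |z|=r.
Part (b). At z = 3 (real, on the circle |z| = r):
  p(3) = (-2)·3^0 + (-2)·3^1 + (1)·3^2 = 1.
  |p(3)| = 1.
Check: |p(3)| = 1 ≤ 17 = M_tri(3). ✓ Equality does not hold at z = 3 (the coefficients have mixed signs, so the terms do not all align in phase there).

M_tri(3) = 17; |p(3)| = 1; equality at z=3: no.


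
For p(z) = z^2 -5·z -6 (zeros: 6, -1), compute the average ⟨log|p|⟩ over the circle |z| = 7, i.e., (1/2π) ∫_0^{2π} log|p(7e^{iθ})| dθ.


Zeros: -1, 6; r = 7.
Inside |z| < r: -1, 6. Outside (|z| ≥ r): ∅.
p(0) = -6, so log|p(0)| = log(6) = 1.7918.
Apply Jensen: I(r) = log|p(0)| + Σ_k log(r/|z_k|), summed over zeros inside |z| < r.
  log(r/|z_k|) for z_k = 6: log(7/6) = 0.1542
  log(r/|z_k|) for z_k = -1: log(7/1) = 1.9459
Sum over inside zeros: 2.1001.
I(r) = log|p(0)| + (inside sum) = 1.7918 + 2.1001 = 3.8918.
Closed form (all zeros inside, monic): I(r) = n·log(r) = 2·log(7) = 3.8918. ✓

I(r) ≈ 3.8918.


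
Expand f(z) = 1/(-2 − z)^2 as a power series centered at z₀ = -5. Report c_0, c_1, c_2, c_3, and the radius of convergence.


Let w = z − z₀, so z = z₀ + w.
Then -2 − z = -2 − (z₀ + w) = (-2 − z₀) − w = 3 − w.
f(z) = 1/(3 − w)^2 = (1/(3)^2) · (1 − w/(3))^{−2}.
By the binomial series (1−u)^{−2} = Σ_{n≥0} C(n+1, 1) u^n for |u|<1, with u = w/(3):
  c_n = C(n+1, 1) / (3)^(n+2).
  c_0 = 1/(3)^2 = 1/9.
  c_1 = 2/(3)^3 = 2/27.
  c_2 = 3/(3)^4 = 1/27.
  c_3 = 4/(3)^5 = 4/243.
The series is valid for |w/d| < 1, i.e. |z − z₀| < |d|.
Radius of convergence: R = |-2 − z₀| = |3| = 3 (distance from z₀ to the singularity z = -2).

c_0 = 1/9, c_1 = 2/27, c_2 = 1/27, c_3 = 4/243; R = 3.


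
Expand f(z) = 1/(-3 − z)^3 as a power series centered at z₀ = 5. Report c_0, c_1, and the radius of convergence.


Let w = z − z₀, so z = z₀ + w.
Then -3 − z = -3 − (z₀ + w) = (-3 − z₀) − w = -8 − w.
f(z) = 1/(-8 − w)^3 = (1/(-8)^3) · (1 − w/(-8))^{−3}.
By the binomial series (1−u)^{−3} = Σ_{n≥0} C(n+2, 2) u^n for |u|<1, with u = w/(-8):
  c_n = C(n+2, 2) / (-8)^(n+3).
  c_0 = 1/(-8)^3 = -1/512.
  c_1 = 3/(-8)^4 = 3/4096.
The series is valid for |w/d| < 1, i.e. |z − z₀| < |d|.
Radius of convergence: R = |-3 − z₀| = |-8| = 8 (distance from z₀ to the singularity z = -3).

c_0 = -1/512, c_1 = 3/4096; R = 8.


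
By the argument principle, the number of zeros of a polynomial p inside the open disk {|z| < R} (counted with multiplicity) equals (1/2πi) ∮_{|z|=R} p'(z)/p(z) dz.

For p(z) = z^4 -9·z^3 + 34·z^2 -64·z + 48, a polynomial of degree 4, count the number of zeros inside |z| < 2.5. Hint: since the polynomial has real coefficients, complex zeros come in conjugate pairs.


The zeros of p are: 2, 3, (2 + 2i), (2 - 2i).
Their magnitudes are: 2, 3, 2.828, 2.828.
Zeros with |z| < R = 2.5: 2.
Count = 1.
By the argument principle, (1/2πi) ∮_{|z|=R} p'(z)/p(z) dz equals exactly this count.

Number of zeros inside |z| < 2.5: 1.


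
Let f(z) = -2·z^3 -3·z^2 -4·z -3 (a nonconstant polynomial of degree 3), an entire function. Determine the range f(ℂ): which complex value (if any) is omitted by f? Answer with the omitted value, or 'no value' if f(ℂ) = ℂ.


Little Picard bounds the complement of f(ℂ) to at most one point.
For every w ∈ ℂ, the equation p(z) − w = 0 is a nonconstant polynomial in z and hence has at least one root by the fundamental theorem of algebra. So p is surjective onto ℂ, omitting no value.

Omitted value: no value.


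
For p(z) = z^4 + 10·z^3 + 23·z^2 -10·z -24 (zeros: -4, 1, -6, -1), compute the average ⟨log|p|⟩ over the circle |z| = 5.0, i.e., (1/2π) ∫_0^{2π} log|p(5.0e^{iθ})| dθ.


Zeros: -6, -4, -1, 1; r = 5.0.
Inside |z| < r: -4, -1, 1. Outside (|z| ≥ r): -6.
p(0) = -24, so log|p(0)| = log(24) = 3.1781.
Apply Jensen: I(r) = log|p(0)| + Σ_k log(r/|z_k|), summed over zeros inside |z| < r.
  log(r/|z_k|) for z_k = -4: log(5.0/4) = 0.2231
  log(r/|z_k|) for z_k = 1: log(5.0/1) = 1.6094
  log(r/|z_k|) for z_k = -1: log(5.0/1) = 1.6094
  Outside zeros (-6) contribute nothing to the Jensen sum.
Sum over inside zeros: 3.4420.
I(r) = log|p(0)| + (inside sum) = 3.1781 + 3.4420 = 6.6201.
Note: since some zeros are outside |z| ≤ r, the simplified n·log(r) form does NOT apply — only the inside zeros contribute.

I(r) ≈ 6.6201.


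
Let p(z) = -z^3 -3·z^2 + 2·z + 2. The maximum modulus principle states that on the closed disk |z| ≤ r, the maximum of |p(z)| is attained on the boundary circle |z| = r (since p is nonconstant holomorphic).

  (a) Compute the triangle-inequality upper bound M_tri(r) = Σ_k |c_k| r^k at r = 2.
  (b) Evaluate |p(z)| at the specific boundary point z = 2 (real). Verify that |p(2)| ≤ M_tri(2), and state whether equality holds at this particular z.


Coefficients: c_0 = 2, c_1 = 2, c_2 = -3, c_3 = -1. Radius r = 2.
Part (a). Triangle bound: M_tri(r) = Σ_k |c_k| r^k
  = |2|·2^0 + |2|·2^1 + |-3|·2^2 + |-1|·2^3
  = 2 + 4 + 12 + 8 = 26.
This bounds M(r) := max_{|z|=r} |p(z)| from above; equality holds iff all terms c_k z^k can be made to align in phase at a single z on |z|=r.
Part (b). At z = 2 (real, on the circle |z| = r):
  p(2) = (2)·2^0 + (2)·2^1 + (-3)·2^2 + (-1)·2^3 = -14.
  |p(2)| = 14.
Check: |p(2)| = 14 ≤ 26 = M_tri(2). ✓ Equality does not hold at z = 2 (the coefficients have mixed signs, so the terms do not all align in phase there).

M_tri(2) = 26; |p(2)| = 14; equality at z=2: no.


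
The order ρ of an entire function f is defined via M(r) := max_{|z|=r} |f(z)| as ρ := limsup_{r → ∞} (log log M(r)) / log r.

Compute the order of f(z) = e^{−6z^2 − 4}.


|e^{−6z^2 − 4}| = e^{Re(-6·z^2) + -4} ≤ e^{6|z|^2 + -4} = e^{6r^2 + -4} on |z| = r, so ρ ≤ 2. Choosing z on |z|=r so that -6·z^2 is real positive (always possible by picking arg z appropriately) gives |f(z)| = e^{6r^2 + -4}, matching the bound. The additive constant -4 does not affect log log M(r) ~ 2·log r. Hence ρ = 2.
Therefore ρ = 2.

Order ρ = 2.


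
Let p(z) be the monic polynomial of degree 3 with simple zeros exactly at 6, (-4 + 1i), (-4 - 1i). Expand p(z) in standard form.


The polynomial is p(z) = ∏_{α ∈ S} (z − α), where S = {6, (-4 + 1i), (-4 - 1i)}.
Expanding the product yields: p(z) = z^3 + 2·z^2 -31·z -102.
Note conjugate pairs combine to real quadratics: (z − (-4+1i))(z − (-4−1i)) = z² + 8z + 17.
The resulting polynomial has degree 3 and real coefficients as required.

p(z) = z^3 + 2·z^2 -31·z -102.


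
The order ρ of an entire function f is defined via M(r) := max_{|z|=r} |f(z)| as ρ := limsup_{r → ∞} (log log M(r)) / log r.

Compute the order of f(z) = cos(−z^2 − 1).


Write cos(w) = (e^{iw} ± e^{−iw})/(2 or 2i), so |cos(w)| ≤ e^{|w|}. With w = −z^2 − 1, |w| ≤ 1r^2 + 1 on |z|=r, giving M(r) ≤ e^{1r^2 + 1} and ρ ≤ 2. For the lower bound, choose z on |z|=r with -1z^2 purely imaginary of modulus 1r^2; then |cos(−z^2 − 1)| grows like e^{1r^2}/2, so ρ ≥ 2. Hence ρ = 2.
Therefore ρ = 2.

Order ρ = 2.


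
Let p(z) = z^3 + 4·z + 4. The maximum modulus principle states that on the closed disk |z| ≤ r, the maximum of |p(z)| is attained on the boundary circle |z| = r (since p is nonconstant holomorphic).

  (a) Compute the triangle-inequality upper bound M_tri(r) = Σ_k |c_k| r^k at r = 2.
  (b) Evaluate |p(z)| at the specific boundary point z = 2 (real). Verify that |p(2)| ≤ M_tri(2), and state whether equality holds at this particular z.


Coefficients: c_0 = 4, c_1 = 4, c_2 = 0, c_3 = 1. Radius r = 2.
Part (a). Triangle bound: M_tri(r) = Σ_k |c_k| r^k
  = |4|·2^0 + |4|·2^1 + |0|·2^2 + |1|·2^3
  = 4 + 8 + 0 + 8 = 20.
This bounds M(r) := max_{|z|=r} |p(z)| from above; equality holds iff all terms c_k z^k can be made to align in phase at a single z on |z|=r.
Part (b). At z = 2 (real, on the circle |z| = r):
  p(2) = (4)·2^0 + (4)·2^1 + (0)·2^2 + (1)·2^3 = 20.
  |p(2)| = 20.
Since all nonzero coefficients share the same sign, |p(2)| = 20 = M_tri(2); the triangle bound is attained at z = 2, so in fact M(r) = 20.

M_tri(2) = 20; |p(2)| = 20; equality at z=2: yes.


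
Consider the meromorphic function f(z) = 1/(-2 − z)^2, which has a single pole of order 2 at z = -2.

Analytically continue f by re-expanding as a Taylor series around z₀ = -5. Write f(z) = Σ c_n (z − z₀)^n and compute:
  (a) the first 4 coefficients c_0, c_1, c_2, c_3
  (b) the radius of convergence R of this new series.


Let w = z − z₀, so z = z₀ + w.
Then -2 − z = -2 − (z₀ + w) = (-2 − z₀) − w = 3 − w.
f(z) = 1/(3 − w)^2 = (1/(3)^2) · (1 − w/(3))^{−2}.
By the binomial series (1−u)^{−2} = Σ_{n≥0} C(n+1, 1) u^n for |u|<1, with u = w/(3):
  c_n = C(n+1, 1) / (3)^(n+2).
  c_0 = 1/(3)^2 = 1/9.
  c_1 = 2/(3)^3 = 2/27.
  c_2 = 3/(3)^4 = 1/27.
  c_3 = 4/(3)^5 = 4/243.
The series is valid for |w/d| < 1, i.e. |z − z₀| < |d|.
Radius of convergence: R = |-2 − z₀| = |3| = 3 (distance from z₀ to the singularity z = -2).

c_0 = 1/9, c_1 = 2/27, c_2 = 1/27, c_3 = 4/243; R = 3.


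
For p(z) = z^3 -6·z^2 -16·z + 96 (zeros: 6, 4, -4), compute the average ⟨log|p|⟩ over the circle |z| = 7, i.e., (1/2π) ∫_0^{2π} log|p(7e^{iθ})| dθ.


Zeros: -4, 4, 6; r = 7.
Inside |z| < r: -4, 4, 6. Outside (|z| ≥ r): ∅.
p(0) = 96, so log|p(0)| = log(96) = 4.5643.
Apply Jensen: I(r) = log|p(0)| + Σ_k log(r/|z_k|), summed over zeros inside |z| < r.
  log(r/|z_k|) for z_k = 6: log(7/6) = 0.1542
  log(r/|z_k|) for z_k = 4: log(7/4) = 0.5596
  log(r/|z_k|) for z_k = -4: log(7/4) = 0.5596
Sum over inside zeros: 1.2734.
I(r) = log|p(0)| + (inside sum) = 4.5643 + 1.2734 = 5.8377.
Closed form (all zeros inside, monic): I(r) = n·log(r) = 3·log(7) = 5.8377. ✓

I(r) ≈ 5.8377.


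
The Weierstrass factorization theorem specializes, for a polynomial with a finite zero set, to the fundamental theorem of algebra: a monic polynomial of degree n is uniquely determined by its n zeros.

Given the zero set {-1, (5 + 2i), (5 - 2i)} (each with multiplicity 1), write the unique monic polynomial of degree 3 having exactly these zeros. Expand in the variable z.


The polynomial is p(z) = ∏_{α ∈ S} (z − α), where S = {-1, (5 + 2i), (5 - 2i)}.
Expanding the product yields: p(z) = z^3 -9·z^2 + 19·z + 29.
Note conjugate pairs combine to real quadratics: (z − (5+2i))(z − (5−2i)) = z² − 10z + 29.
The resulting polynomial has degree 3 and real coefficients as required.

p(z) = z^3 -9·z^2 + 19·z + 29.


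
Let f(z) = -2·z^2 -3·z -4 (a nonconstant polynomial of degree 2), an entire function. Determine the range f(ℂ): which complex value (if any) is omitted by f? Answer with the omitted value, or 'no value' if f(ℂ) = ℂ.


Little Picard bounds the complement of f(ℂ) to at most one point.
For every w ∈ ℂ, the equation p(z) − w = 0 is a nonconstant polynomial in z and hence has at least one root by the fundamental theorem of algebra. So p is surjective onto ℂ, omitting no value.

Omitted value: no value.


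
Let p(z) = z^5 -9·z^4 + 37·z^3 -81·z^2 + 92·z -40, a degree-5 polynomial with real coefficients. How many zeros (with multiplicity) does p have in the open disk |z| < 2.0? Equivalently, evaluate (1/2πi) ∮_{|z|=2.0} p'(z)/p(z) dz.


The zeros of p are: (2 + 2i), (2 - 2i), (2 + 1i), (2 - 1i), 1.
Their magnitudes are: 2.828, 2.828, 2.236, 2.236, 1.
Zeros with |z| < R = 2.0: 1.
Count = 1.
By the argument principle, (1/2πi) ∮_{|z|=R} p'(z)/p(z) dz equals exactly this count.

Number of zeros inside |z| < 2.0: 1.


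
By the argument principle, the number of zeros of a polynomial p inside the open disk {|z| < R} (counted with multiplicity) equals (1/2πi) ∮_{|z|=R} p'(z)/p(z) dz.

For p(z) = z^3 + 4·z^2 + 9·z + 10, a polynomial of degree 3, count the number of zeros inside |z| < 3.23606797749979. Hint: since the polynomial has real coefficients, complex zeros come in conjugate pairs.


The zeros of p are: (-1 + 2i), (-1 - 2i), -2.
Their magnitudes are: 2.236, 2.236, 2.
Zeros with |z| < R = 3.23606797749979: (-1 + 2i), (-1 - 2i), -2.
Count = 3.
By the argument principle, (1/2πi) ∮_{|z|=R} p'(z)/p(z) dz equals exactly this count.

Number of zeros inside |z| < 3.23606797749979: 3.


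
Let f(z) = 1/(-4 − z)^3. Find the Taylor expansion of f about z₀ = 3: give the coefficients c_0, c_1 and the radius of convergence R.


Let w = z − z₀, so z = z₀ + w.
Then -4 − z = -4 − (z₀ + w) = (-4 − z₀) − w = -7 − w.
f(z) = 1/(-7 − w)^3 = (1/(-7)^3) · (1 − w/(-7))^{−3}.
By the binomial series (1−u)^{−3} = Σ_{n≥0} C(n+2, 2) u^n for |u|<1, with u = w/(-7):
  c_n = C(n+2, 2) / (-7)^(n+3).
  c_0 = 1/(-7)^3 = -1/343.
  c_1 = 3/(-7)^4 = 3/2401.
The series is valid for |w/d| < 1, i.e. |z − z₀| < |d|.
Radius of convergence: R = |-4 − z₀| = |-7| = 7 (distance from z₀ to the singularity z = -4).

c_0 = -1/343, c_1 = 3/2401; R = 7.
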